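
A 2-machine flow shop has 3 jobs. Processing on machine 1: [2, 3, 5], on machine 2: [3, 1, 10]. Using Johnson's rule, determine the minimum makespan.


Apply Johnson's rule:
  Group 1 (a <= b): [(1, 2, 3), (3, 5, 10)]
  Group 2 (a > b): [(2, 3, 1)]
Optimal job order: [1, 3, 2]
Schedule:
  Job 1: M1 done at 2, M2 done at 5
  Job 3: M1 done at 7, M2 done at 17
  Job 2: M1 done at 10, M2 done at 18
Makespan = 18

18


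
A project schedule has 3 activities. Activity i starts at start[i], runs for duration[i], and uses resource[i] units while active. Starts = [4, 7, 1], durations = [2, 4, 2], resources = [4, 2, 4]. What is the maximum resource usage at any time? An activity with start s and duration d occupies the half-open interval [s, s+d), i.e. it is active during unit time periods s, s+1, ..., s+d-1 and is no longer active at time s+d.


Each activity i is active on [start_i, start_i + duration_i).
Compute total resource usage per time slot:
  t=0: active resources = [], total = 0
  t=1: active resources = [4], total = 4
  t=2: active resources = [4], total = 4
  t=3: active resources = [], total = 0
  t=4: active resources = [4], total = 4
  t=5: active resources = [4], total = 4
  t=6: active resources = [], total = 0
  t=7: active resources = [2], total = 2
  t=8: active resources = [2], total = 2
  t=9: active resources = [2], total = 2
  t=10: active resources = [2], total = 2
Peak resource demand = 4

4


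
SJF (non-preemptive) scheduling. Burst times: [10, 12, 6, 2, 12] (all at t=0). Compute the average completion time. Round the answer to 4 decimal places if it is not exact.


SJF order (ascending): [2, 6, 10, 12, 12]
Completion times:
  Job 1: burst=2, C=2
  Job 2: burst=6, C=8
  Job 3: burst=10, C=18
  Job 4: burst=12, C=30
  Job 5: burst=12, C=42
Average completion = 100/5 = 20.0

20.0


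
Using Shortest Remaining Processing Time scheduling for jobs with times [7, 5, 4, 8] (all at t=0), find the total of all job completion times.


Since all jobs arrive at t=0, SRPT equals SPT ordering.
SPT order: [4, 5, 7, 8]
Completion times:
  Job 1: p=4, C=4
  Job 2: p=5, C=9
  Job 3: p=7, C=16
  Job 4: p=8, C=24
Total completion time = 4 + 9 + 16 + 24 = 53

53


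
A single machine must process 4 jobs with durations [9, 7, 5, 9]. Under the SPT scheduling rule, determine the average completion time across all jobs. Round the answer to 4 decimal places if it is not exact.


Sort jobs by processing time (SPT order): [5, 7, 9, 9]
Compute completion times sequentially:
  Job 1: processing = 5, completes at 5
  Job 2: processing = 7, completes at 12
  Job 3: processing = 9, completes at 21
  Job 4: processing = 9, completes at 30
Sum of completion times = 68
Average completion time = 68/4 = 17.0

17.0


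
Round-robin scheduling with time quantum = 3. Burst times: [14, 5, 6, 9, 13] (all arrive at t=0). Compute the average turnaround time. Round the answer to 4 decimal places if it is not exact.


Time quantum = 3
Execution trace:
  J1 runs 3 units, time = 3
  J2 runs 3 units, time = 6
  J3 runs 3 units, time = 9
  J4 runs 3 units, time = 12
  J5 runs 3 units, time = 15
  J1 runs 3 units, time = 18
  J2 runs 2 units, time = 20
  J3 runs 3 units, time = 23
  J4 runs 3 units, time = 26
  J5 runs 3 units, time = 29
  J1 runs 3 units, time = 32
  J4 runs 3 units, time = 35
  J5 runs 3 units, time = 38
  J1 runs 3 units, time = 41
  J5 runs 3 units, time = 44
  J1 runs 2 units, time = 46
  J5 runs 1 units, time = 47
Finish times: [46, 20, 23, 35, 47]
Average turnaround = 171/5 = 34.2

34.2


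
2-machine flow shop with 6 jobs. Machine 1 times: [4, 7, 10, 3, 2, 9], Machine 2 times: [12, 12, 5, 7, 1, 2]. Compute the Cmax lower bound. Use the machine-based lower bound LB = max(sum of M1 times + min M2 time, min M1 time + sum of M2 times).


LB1 = sum(M1 times) + min(M2 times) = 35 + 1 = 36
LB2 = min(M1 times) + sum(M2 times) = 2 + 39 = 41
Lower bound = max(LB1, LB2) = max(36, 41) = 41

41


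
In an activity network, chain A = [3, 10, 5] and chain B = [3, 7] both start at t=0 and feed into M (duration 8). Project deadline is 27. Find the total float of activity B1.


Forward pass: ES(B1) = sum of predecessors on chain B = 0
EF = ES + duration = 0 + 3 = 3
Backward pass: LF(M) = deadline = 27; LS(M) = 27 - 8 = 19
LF(B1) = LS(M) - sum(successors on chain B) = 19 - 7 = 12
LS = LF - duration = 12 - 3 = 9
Total float = LS - ES = 9 - 0 = 9

9


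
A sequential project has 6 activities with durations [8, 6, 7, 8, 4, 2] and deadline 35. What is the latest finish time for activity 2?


LF(activity 2) = deadline - sum of successor durations
Successors: activities 3 through 6 with durations [7, 8, 4, 2]
Sum of successor durations = 21
LF = 35 - 21 = 14

14


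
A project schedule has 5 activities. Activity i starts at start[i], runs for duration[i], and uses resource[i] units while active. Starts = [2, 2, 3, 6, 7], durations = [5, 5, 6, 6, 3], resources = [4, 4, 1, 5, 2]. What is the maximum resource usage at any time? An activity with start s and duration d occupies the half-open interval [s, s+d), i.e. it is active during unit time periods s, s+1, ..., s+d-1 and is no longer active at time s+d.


Each activity i is active on [start_i, start_i + duration_i).
Compute total resource usage per time slot:
  t=0: active resources = [], total = 0
  t=1: active resources = [], total = 0
  t=2: active resources = [4, 4], total = 8
  t=3: active resources = [4, 4, 1], total = 9
  t=4: active resources = [4, 4, 1], total = 9
  t=5: active resources = [4, 4, 1], total = 9
  t=6: active resources = [4, 4, 1, 5], total = 14
  t=7: active resources = [1, 5, 2], total = 8
  t=8: active resources = [1, 5, 2], total = 8
  t=9: active resources = [5, 2], total = 7
  t=10: active resources = [5], total = 5
  t=11: active resources = [5], total = 5
Peak resource demand = 14

14


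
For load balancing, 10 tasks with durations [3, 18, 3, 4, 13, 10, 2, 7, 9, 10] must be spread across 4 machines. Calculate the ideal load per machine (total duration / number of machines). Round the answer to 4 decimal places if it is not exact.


Total processing time = 3 + 18 + 3 + 4 + 13 + 10 + 2 + 7 + 9 + 10 = 79
Number of machines = 4
Ideal balanced load = 79 / 4 = 19.75

19.75


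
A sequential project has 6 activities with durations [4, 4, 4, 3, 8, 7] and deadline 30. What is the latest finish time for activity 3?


LF(activity 3) = deadline - sum of successor durations
Successors: activities 4 through 6 with durations [3, 8, 7]
Sum of successor durations = 18
LF = 30 - 18 = 12

12


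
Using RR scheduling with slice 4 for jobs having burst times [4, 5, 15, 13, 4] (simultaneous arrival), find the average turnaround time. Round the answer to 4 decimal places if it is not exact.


Time quantum = 4
Execution trace:
  J1 runs 4 units, time = 4
  J2 runs 4 units, time = 8
  J3 runs 4 units, time = 12
  J4 runs 4 units, time = 16
  J5 runs 4 units, time = 20
  J2 runs 1 units, time = 21
  J3 runs 4 units, time = 25
  J4 runs 4 units, time = 29
  J3 runs 4 units, time = 33
  J4 runs 4 units, time = 37
  J3 runs 3 units, time = 40
  J4 runs 1 units, time = 41
Finish times: [4, 21, 40, 41, 20]
Average turnaround = 126/5 = 25.2

25.2


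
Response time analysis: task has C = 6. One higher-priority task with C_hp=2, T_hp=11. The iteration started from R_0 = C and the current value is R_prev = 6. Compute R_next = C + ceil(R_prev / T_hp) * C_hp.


R_next = C + ceil(R_prev / T_hp) * C_hp
ceil(6 / 11) = ceil(0.5455) = 1
Interference = 1 * 2 = 2
R_next = 6 + 2 = 8

8


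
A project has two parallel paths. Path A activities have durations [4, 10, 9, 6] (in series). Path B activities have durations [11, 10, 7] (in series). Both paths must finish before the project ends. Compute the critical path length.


Path A total = 4 + 10 + 9 + 6 = 29
Path B total = 11 + 10 + 7 = 28
Critical path = longest path = max(29, 28) = 29

29


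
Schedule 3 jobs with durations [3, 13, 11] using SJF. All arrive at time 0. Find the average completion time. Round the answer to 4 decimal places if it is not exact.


SJF order (ascending): [3, 11, 13]
Completion times:
  Job 1: burst=3, C=3
  Job 2: burst=11, C=14
  Job 3: burst=13, C=27
Average completion = 44/3 = 14.6667

14.6667


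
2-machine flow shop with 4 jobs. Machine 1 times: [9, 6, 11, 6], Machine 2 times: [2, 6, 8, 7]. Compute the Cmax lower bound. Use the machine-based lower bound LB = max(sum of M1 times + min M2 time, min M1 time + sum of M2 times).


LB1 = sum(M1 times) + min(M2 times) = 32 + 2 = 34
LB2 = min(M1 times) + sum(M2 times) = 6 + 23 = 29
Lower bound = max(LB1, LB2) = max(34, 29) = 34

34


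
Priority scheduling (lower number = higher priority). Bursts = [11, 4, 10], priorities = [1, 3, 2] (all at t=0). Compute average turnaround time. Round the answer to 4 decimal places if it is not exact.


Sort by priority (ascending = highest first):
Order: [(1, 11), (2, 10), (3, 4)]
Completion times:
  Priority 1, burst=11, C=11
  Priority 2, burst=10, C=21
  Priority 3, burst=4, C=25
Average turnaround = 57/3 = 19.0

19.0


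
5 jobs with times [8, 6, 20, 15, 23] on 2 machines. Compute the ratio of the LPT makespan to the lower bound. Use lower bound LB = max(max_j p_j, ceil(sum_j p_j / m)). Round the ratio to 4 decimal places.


LPT order: [23, 20, 15, 8, 6]
Machine loads after assignment: [37, 35]
LPT makespan = 37
Lower bound = max(max_job, ceil(total/2)) = max(23, 36) = 36
Ratio = 37 / 36 = 1.0278

1.0278


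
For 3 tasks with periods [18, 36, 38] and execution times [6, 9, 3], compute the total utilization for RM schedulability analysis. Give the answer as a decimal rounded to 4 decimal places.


Compute individual utilizations (exact fractions):
  Task 1: C/T = 6/18 = 1/3 (approx. 0.3333)
  Task 2: C/T = 9/36 = 1/4 (approx. 0.25)
  Task 3: C/T = 3/38 (approx. 0.0789)
Total utilization U = 1/3 + 1/4 + 3/38 = 151/228
Rounded to 4 decimal places: U = 0.6623
RM (Liu & Layland) bound for 3 tasks = 0.779763; compare with U = 151/228 (approx. 0.662281)
U <= bound, so schedulable by RM sufficient condition.

0.6623


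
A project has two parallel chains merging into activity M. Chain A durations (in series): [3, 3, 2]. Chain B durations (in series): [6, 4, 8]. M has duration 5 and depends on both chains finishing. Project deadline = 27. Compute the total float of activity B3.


Forward pass: ES(B3) = sum of predecessors on chain B = 10
EF = ES + duration = 10 + 8 = 18
Backward pass: LF(M) = deadline = 27; LS(M) = 27 - 5 = 22
LF(B3) = LS(M) - sum(successors on chain B) = 22 - 0 = 22
LS = LF - duration = 22 - 8 = 14
Total float = LS - ES = 14 - 10 = 4

4


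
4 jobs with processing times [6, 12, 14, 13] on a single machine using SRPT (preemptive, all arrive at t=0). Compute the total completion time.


Since all jobs arrive at t=0, SRPT equals SPT ordering.
SPT order: [6, 12, 13, 14]
Completion times:
  Job 1: p=6, C=6
  Job 2: p=12, C=18
  Job 3: p=13, C=31
  Job 4: p=14, C=45
Total completion time = 6 + 18 + 31 + 45 = 100

100


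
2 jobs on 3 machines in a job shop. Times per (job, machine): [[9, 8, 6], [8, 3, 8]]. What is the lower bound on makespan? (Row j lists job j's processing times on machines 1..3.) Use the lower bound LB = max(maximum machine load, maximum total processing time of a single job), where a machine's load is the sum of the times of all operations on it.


Machine loads:
  Machine 1: 9 + 8 = 17
  Machine 2: 8 + 3 = 11
  Machine 3: 6 + 8 = 14
Max machine load = 17
Job totals:
  Job 1: 23
  Job 2: 19
Max job total = 23
Lower bound = max(17, 23) = 23

23


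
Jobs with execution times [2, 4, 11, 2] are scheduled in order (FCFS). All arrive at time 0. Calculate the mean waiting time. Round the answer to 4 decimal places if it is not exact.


FCFS order (as given): [2, 4, 11, 2]
Waiting times:
  Job 1: wait = 0
  Job 2: wait = 2
  Job 3: wait = 6
  Job 4: wait = 17
Sum of waiting times = 25
Average waiting time = 25/4 = 6.25

6.25


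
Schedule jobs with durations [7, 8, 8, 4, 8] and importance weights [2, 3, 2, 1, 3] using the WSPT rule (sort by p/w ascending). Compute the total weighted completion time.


Compute p/w ratios and sort ascending (WSPT): [(8, 3), (8, 3), (7, 2), (8, 2), (4, 1)]
Compute weighted completion times:
  Job (p=8,w=3): C=8, w*C=3*8=24
  Job (p=8,w=3): C=16, w*C=3*16=48
  Job (p=7,w=2): C=23, w*C=2*23=46
  Job (p=8,w=2): C=31, w*C=2*31=62
  Job (p=4,w=1): C=35, w*C=1*35=35
Total weighted completion time = 215

215


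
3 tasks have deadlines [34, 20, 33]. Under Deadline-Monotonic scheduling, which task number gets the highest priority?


Sort tasks by relative deadline (ascending):
  Task 2: deadline = 20
  Task 3: deadline = 33
  Task 1: deadline = 34
Priority order (highest first): [2, 3, 1]
Highest priority task = 2

2


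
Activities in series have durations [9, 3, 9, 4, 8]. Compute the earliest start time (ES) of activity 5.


Activity 5 starts after activities 1 through 4 complete.
Predecessor durations: [9, 3, 9, 4]
ES = 9 + 3 + 9 + 4 = 25

25


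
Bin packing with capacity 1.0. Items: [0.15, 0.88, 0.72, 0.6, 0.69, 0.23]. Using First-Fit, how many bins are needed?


Place items sequentially using First-Fit:
  Item 0.15 -> new Bin 1
  Item 0.88 -> new Bin 2
  Item 0.72 -> Bin 1 (now 0.87)
  Item 0.6 -> new Bin 3
  Item 0.69 -> new Bin 4
  Item 0.23 -> Bin 3 (now 0.83)
Total bins used = 4

4


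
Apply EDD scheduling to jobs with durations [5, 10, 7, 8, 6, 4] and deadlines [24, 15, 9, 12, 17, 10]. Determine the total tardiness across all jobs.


Sort by due date (EDD order): [(7, 9), (4, 10), (8, 12), (10, 15), (6, 17), (5, 24)]
Compute completion times and tardiness:
  Job 1: p=7, d=9, C=7, tardiness=max(0,7-9)=0
  Job 2: p=4, d=10, C=11, tardiness=max(0,11-10)=1
  Job 3: p=8, d=12, C=19, tardiness=max(0,19-12)=7
  Job 4: p=10, d=15, C=29, tardiness=max(0,29-15)=14
  Job 5: p=6, d=17, C=35, tardiness=max(0,35-17)=18
  Job 6: p=5, d=24, C=40, tardiness=max(0,40-24)=16
Total tardiness = 56

56


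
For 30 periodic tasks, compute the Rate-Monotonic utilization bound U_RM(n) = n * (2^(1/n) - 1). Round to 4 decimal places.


Compute 2^(1/30) = 1.0233738920
Subtract 1: 1.0233738920 - 1 = 0.0233738920
Multiply by n: 30 * 0.0233738920 = 0.7012167600
Round to 4 dp: 0.7012

0.7012


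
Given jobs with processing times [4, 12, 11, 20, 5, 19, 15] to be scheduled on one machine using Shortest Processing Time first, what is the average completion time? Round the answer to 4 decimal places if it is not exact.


Sort jobs by processing time (SPT order): [4, 5, 11, 12, 15, 19, 20]
Compute completion times sequentially:
  Job 1: processing = 4, completes at 4
  Job 2: processing = 5, completes at 9
  Job 3: processing = 11, completes at 20
  Job 4: processing = 12, completes at 32
  Job 5: processing = 15, completes at 47
  Job 6: processing = 19, completes at 66
  Job 7: processing = 20, completes at 86
Sum of completion times = 264
Average completion time = 264/7 = 37.7143

37.7143


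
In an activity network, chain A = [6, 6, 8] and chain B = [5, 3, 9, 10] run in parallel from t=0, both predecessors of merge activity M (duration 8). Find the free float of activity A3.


ES(A3) = sum of predecessors on chain A = 12
EF(A3) = ES + duration = 12 + 8 = 20
Successor of A3 is M. ES(M) = max(sum(A), sum(B)) = max(20, 27) = 27
Free float = ES(successor) - EF(current) = 27 - 20 = 7

7


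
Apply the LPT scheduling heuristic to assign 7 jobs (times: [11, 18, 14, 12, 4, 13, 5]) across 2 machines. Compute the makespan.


Sort jobs in decreasing order (LPT): [18, 14, 13, 12, 11, 5, 4]
Assign each job to the least loaded machine:
  Machine 1: jobs [18, 12, 5, 4], load = 39
  Machine 2: jobs [14, 13, 11], load = 38
Makespan = max load = 39

39


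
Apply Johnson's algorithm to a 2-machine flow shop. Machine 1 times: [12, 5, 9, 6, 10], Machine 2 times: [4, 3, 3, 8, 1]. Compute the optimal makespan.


Apply Johnson's rule:
  Group 1 (a <= b): [(4, 6, 8)]
  Group 2 (a > b): [(1, 12, 4), (2, 5, 3), (3, 9, 3), (5, 10, 1)]
Optimal job order: [4, 1, 2, 3, 5]
Schedule:
  Job 4: M1 done at 6, M2 done at 14
  Job 1: M1 done at 18, M2 done at 22
  Job 2: M1 done at 23, M2 done at 26
  Job 3: M1 done at 32, M2 done at 35
  Job 5: M1 done at 42, M2 done at 43
Makespan = 43

43


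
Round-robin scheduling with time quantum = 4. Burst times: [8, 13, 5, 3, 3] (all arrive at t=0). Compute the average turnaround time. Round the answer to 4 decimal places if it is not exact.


Time quantum = 4
Execution trace:
  J1 runs 4 units, time = 4
  J2 runs 4 units, time = 8
  J3 runs 4 units, time = 12
  J4 runs 3 units, time = 15
  J5 runs 3 units, time = 18
  J1 runs 4 units, time = 22
  J2 runs 4 units, time = 26
  J3 runs 1 units, time = 27
  J2 runs 4 units, time = 31
  J2 runs 1 units, time = 32
Finish times: [22, 32, 27, 15, 18]
Average turnaround = 114/5 = 22.8

22.8


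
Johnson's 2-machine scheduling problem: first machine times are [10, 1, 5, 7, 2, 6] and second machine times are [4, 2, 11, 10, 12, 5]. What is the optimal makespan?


Apply Johnson's rule:
  Group 1 (a <= b): [(2, 1, 2), (5, 2, 12), (3, 5, 11), (4, 7, 10)]
  Group 2 (a > b): [(6, 6, 5), (1, 10, 4)]
Optimal job order: [2, 5, 3, 4, 6, 1]
Schedule:
  Job 2: M1 done at 1, M2 done at 3
  Job 5: M1 done at 3, M2 done at 15
  Job 3: M1 done at 8, M2 done at 26
  Job 4: M1 done at 15, M2 done at 36
  Job 6: M1 done at 21, M2 done at 41
  Job 1: M1 done at 31, M2 done at 45
Makespan = 45

45


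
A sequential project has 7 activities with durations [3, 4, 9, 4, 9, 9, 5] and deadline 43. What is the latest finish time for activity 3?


LF(activity 3) = deadline - sum of successor durations
Successors: activities 4 through 7 with durations [4, 9, 9, 5]
Sum of successor durations = 27
LF = 43 - 27 = 16

16


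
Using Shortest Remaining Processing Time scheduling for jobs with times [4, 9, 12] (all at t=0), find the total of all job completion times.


Since all jobs arrive at t=0, SRPT equals SPT ordering.
SPT order: [4, 9, 12]
Completion times:
  Job 1: p=4, C=4
  Job 2: p=9, C=13
  Job 3: p=12, C=25
Total completion time = 4 + 13 + 25 = 42

42


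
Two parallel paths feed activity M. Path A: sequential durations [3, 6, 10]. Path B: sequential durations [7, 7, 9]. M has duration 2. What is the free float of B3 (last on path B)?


ES(B3) = sum of predecessors on chain B = 14
EF(B3) = ES + duration = 14 + 9 = 23
Successor of B3 is M. ES(M) = max(sum(A), sum(B)) = max(19, 23) = 23
Free float = ES(successor) - EF(current) = 23 - 23 = 0

0


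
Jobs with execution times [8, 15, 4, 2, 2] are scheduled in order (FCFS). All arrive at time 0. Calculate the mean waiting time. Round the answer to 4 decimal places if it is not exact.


FCFS order (as given): [8, 15, 4, 2, 2]
Waiting times:
  Job 1: wait = 0
  Job 2: wait = 8
  Job 3: wait = 23
  Job 4: wait = 27
  Job 5: wait = 29
Sum of waiting times = 87
Average waiting time = 87/5 = 17.4

17.4


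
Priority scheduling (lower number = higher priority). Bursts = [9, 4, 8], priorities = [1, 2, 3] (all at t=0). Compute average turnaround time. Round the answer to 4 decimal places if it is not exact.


Sort by priority (ascending = highest first):
Order: [(1, 9), (2, 4), (3, 8)]
Completion times:
  Priority 1, burst=9, C=9
  Priority 2, burst=4, C=13
  Priority 3, burst=8, C=21
Average turnaround = 43/3 = 14.3333

14.3333


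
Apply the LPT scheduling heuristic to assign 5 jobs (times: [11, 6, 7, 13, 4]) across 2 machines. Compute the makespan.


Sort jobs in decreasing order (LPT): [13, 11, 7, 6, 4]
Assign each job to the least loaded machine:
  Machine 1: jobs [13, 6], load = 19
  Machine 2: jobs [11, 7, 4], load = 22
Makespan = max load = 22

22


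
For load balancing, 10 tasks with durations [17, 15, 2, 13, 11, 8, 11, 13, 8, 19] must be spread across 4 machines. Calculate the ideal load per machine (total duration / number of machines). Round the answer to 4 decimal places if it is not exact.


Total processing time = 17 + 15 + 2 + 13 + 11 + 8 + 11 + 13 + 8 + 19 = 117
Number of machines = 4
Ideal balanced load = 117 / 4 = 29.25

29.25


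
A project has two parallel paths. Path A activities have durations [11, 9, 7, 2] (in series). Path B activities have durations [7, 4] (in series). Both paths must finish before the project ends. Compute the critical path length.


Path A total = 11 + 9 + 7 + 2 = 29
Path B total = 7 + 4 = 11
Critical path = longest path = max(29, 11) = 29

29


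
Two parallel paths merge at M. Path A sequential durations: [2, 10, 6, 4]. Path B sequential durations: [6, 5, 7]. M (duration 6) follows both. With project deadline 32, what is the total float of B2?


Forward pass: ES(B2) = sum of predecessors on chain B = 6
EF = ES + duration = 6 + 5 = 11
Backward pass: LF(M) = deadline = 32; LS(M) = 32 - 6 = 26
LF(B2) = LS(M) - sum(successors on chain B) = 26 - 7 = 19
LS = LF - duration = 19 - 5 = 14
Total float = LS - ES = 14 - 6 = 8

8


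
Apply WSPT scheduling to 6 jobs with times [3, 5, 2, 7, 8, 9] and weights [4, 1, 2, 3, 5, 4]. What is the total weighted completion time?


Compute p/w ratios and sort ascending (WSPT): [(3, 4), (2, 2), (8, 5), (9, 4), (7, 3), (5, 1)]
Compute weighted completion times:
  Job (p=3,w=4): C=3, w*C=4*3=12
  Job (p=2,w=2): C=5, w*C=2*5=10
  Job (p=8,w=5): C=13, w*C=5*13=65
  Job (p=9,w=4): C=22, w*C=4*22=88
  Job (p=7,w=3): C=29, w*C=3*29=87
  Job (p=5,w=1): C=34, w*C=1*34=34
Total weighted completion time = 296

296


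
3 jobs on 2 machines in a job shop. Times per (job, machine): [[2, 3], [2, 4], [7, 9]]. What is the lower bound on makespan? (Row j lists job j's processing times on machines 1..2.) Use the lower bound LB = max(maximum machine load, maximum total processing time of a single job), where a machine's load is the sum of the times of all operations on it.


Machine loads:
  Machine 1: 2 + 2 + 7 = 11
  Machine 2: 3 + 4 + 9 = 16
Max machine load = 16
Job totals:
  Job 1: 5
  Job 2: 6
  Job 3: 16
Max job total = 16
Lower bound = max(16, 16) = 16

16


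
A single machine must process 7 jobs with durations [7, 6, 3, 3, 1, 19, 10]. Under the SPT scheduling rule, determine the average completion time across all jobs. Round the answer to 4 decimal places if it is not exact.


Sort jobs by processing time (SPT order): [1, 3, 3, 6, 7, 10, 19]
Compute completion times sequentially:
  Job 1: processing = 1, completes at 1
  Job 2: processing = 3, completes at 4
  Job 3: processing = 3, completes at 7
  Job 4: processing = 6, completes at 13
  Job 5: processing = 7, completes at 20
  Job 6: processing = 10, completes at 30
  Job 7: processing = 19, completes at 49
Sum of completion times = 124
Average completion time = 124/7 = 17.7143

17.7143


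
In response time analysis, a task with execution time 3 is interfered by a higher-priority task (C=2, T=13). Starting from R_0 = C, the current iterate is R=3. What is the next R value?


R_next = C + ceil(R_prev / T_hp) * C_hp
ceil(3 / 13) = ceil(0.2308) = 1
Interference = 1 * 2 = 2
R_next = 3 + 2 = 5

5


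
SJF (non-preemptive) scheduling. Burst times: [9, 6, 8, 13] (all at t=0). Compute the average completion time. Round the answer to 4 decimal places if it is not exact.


SJF order (ascending): [6, 8, 9, 13]
Completion times:
  Job 1: burst=6, C=6
  Job 2: burst=8, C=14
  Job 3: burst=9, C=23
  Job 4: burst=13, C=36
Average completion = 79/4 = 19.75

19.75


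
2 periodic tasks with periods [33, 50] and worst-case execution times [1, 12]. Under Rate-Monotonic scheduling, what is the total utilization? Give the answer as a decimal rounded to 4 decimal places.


Compute individual utilizations (exact fractions):
  Task 1: C/T = 1/33 (approx. 0.0303)
  Task 2: C/T = 12/50 = 6/25 (approx. 0.24)
Total utilization U = 1/33 + 6/25 = 223/825
Rounded to 4 decimal places: U = 0.2703
RM (Liu & Layland) bound for 2 tasks = 0.828427; compare with U = 223/825 (approx. 0.270303)
U <= bound, so schedulable by RM sufficient condition.

0.2703


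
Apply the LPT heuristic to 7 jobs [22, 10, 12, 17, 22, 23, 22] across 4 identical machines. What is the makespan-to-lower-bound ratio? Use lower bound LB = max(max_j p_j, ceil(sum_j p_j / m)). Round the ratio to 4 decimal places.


LPT order: [23, 22, 22, 22, 17, 12, 10]
Machine loads after assignment: [23, 39, 34, 32]
LPT makespan = 39
Lower bound = max(max_job, ceil(total/4)) = max(23, 32) = 32
Ratio = 39 / 32 = 1.2188

1.2188


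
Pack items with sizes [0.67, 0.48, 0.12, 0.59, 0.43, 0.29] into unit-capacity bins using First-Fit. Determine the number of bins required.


Place items sequentially using First-Fit:
  Item 0.67 -> new Bin 1
  Item 0.48 -> new Bin 2
  Item 0.12 -> Bin 1 (now 0.79)
  Item 0.59 -> new Bin 3
  Item 0.43 -> Bin 2 (now 0.91)
  Item 0.29 -> Bin 3 (now 0.88)
Total bins used = 3

3


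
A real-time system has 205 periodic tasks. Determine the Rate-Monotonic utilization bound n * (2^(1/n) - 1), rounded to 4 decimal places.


Compute 2^(1/205) = 1.0033869285
Subtract 1: 1.0033869285 - 1 = 0.0033869285
Multiply by n: 205 * 0.0033869285 = 0.6943203425
Round to 4 dp: 0.6943

0.6943


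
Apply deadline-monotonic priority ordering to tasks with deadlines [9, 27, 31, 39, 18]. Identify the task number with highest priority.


Sort tasks by relative deadline (ascending):
  Task 1: deadline = 9
  Task 5: deadline = 18
  Task 2: deadline = 27
  Task 3: deadline = 31
  Task 4: deadline = 39
Priority order (highest first): [1, 5, 2, 3, 4]
Highest priority task = 1

1


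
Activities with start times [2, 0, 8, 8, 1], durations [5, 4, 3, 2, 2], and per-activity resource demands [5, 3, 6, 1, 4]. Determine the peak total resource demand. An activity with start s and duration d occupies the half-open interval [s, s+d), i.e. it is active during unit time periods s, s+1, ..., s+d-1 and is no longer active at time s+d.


Each activity i is active on [start_i, start_i + duration_i).
Compute total resource usage per time slot:
  t=0: active resources = [3], total = 3
  t=1: active resources = [3, 4], total = 7
  t=2: active resources = [5, 3, 4], total = 12
  t=3: active resources = [5, 3], total = 8
  t=4: active resources = [5], total = 5
  t=5: active resources = [5], total = 5
  t=6: active resources = [5], total = 5
  t=7: active resources = [], total = 0
  t=8: active resources = [6, 1], total = 7
  t=9: active resources = [6, 1], total = 7
  t=10: active resources = [6], total = 6
Peak resource demand = 12

12


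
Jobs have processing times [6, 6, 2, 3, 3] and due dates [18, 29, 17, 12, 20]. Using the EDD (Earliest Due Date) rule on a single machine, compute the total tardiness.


Sort by due date (EDD order): [(3, 12), (2, 17), (6, 18), (3, 20), (6, 29)]
Compute completion times and tardiness:
  Job 1: p=3, d=12, C=3, tardiness=max(0,3-12)=0
  Job 2: p=2, d=17, C=5, tardiness=max(0,5-17)=0
  Job 3: p=6, d=18, C=11, tardiness=max(0,11-18)=0
  Job 4: p=3, d=20, C=14, tardiness=max(0,14-20)=0
  Job 5: p=6, d=29, C=20, tardiness=max(0,20-29)=0
Total tardiness = 0

0


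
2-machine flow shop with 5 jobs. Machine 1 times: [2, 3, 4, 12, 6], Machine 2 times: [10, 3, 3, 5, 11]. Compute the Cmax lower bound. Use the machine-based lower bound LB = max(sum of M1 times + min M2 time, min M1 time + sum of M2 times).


LB1 = sum(M1 times) + min(M2 times) = 27 + 3 = 30
LB2 = min(M1 times) + sum(M2 times) = 2 + 32 = 34
Lower bound = max(LB1, LB2) = max(30, 34) = 34

34


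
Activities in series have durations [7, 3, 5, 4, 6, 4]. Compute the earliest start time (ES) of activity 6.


Activity 6 starts after activities 1 through 5 complete.
Predecessor durations: [7, 3, 5, 4, 6]
ES = 7 + 3 + 5 + 4 + 6 = 25

25


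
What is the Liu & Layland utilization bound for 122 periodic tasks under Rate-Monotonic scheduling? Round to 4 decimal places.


Compute 2^(1/122) = 1.0056977048
Subtract 1: 1.0056977048 - 1 = 0.0056977048
Multiply by n: 122 * 0.0056977048 = 0.6951199856
Round to 4 dp: 0.6951

0.6951


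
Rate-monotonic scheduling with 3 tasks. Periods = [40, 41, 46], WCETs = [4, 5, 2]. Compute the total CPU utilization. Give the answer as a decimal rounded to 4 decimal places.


Compute individual utilizations (exact fractions):
  Task 1: C/T = 4/40 = 1/10 (approx. 0.1)
  Task 2: C/T = 5/41 (approx. 0.122)
  Task 3: C/T = 2/46 = 1/23 (approx. 0.0435)
Total utilization U = 1/10 + 5/41 + 1/23 = 2503/9430
Rounded to 4 decimal places: U = 0.2654
RM (Liu & Layland) bound for 3 tasks = 0.779763; compare with U = 2503/9430 (approx. 0.265429)
U <= bound, so schedulable by RM sufficient condition.

0.2654


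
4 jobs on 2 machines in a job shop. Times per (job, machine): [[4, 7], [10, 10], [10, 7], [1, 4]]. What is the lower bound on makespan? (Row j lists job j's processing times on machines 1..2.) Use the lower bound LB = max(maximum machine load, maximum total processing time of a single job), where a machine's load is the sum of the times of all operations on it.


Machine loads:
  Machine 1: 4 + 10 + 10 + 1 = 25
  Machine 2: 7 + 10 + 7 + 4 = 28
Max machine load = 28
Job totals:
  Job 1: 11
  Job 2: 20
  Job 3: 17
  Job 4: 5
Max job total = 20
Lower bound = max(28, 20) = 28

28


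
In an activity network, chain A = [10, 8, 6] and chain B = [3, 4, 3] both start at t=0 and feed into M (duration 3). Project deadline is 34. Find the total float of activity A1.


Forward pass: ES(A1) = sum of predecessors on chain A = 0
EF = ES + duration = 0 + 10 = 10
Backward pass: LF(M) = deadline = 34; LS(M) = 34 - 3 = 31
LF(A1) = LS(M) - sum(successors on chain A) = 31 - 14 = 17
LS = LF - duration = 17 - 10 = 7
Total float = LS - ES = 7 - 0 = 7

7


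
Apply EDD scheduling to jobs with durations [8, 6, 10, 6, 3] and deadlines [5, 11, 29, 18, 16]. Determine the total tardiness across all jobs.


Sort by due date (EDD order): [(8, 5), (6, 11), (3, 16), (6, 18), (10, 29)]
Compute completion times and tardiness:
  Job 1: p=8, d=5, C=8, tardiness=max(0,8-5)=3
  Job 2: p=6, d=11, C=14, tardiness=max(0,14-11)=3
  Job 3: p=3, d=16, C=17, tardiness=max(0,17-16)=1
  Job 4: p=6, d=18, C=23, tardiness=max(0,23-18)=5
  Job 5: p=10, d=29, C=33, tardiness=max(0,33-29)=4
Total tardiness = 16

16


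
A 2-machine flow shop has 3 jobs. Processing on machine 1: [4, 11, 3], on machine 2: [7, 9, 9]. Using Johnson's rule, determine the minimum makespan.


Apply Johnson's rule:
  Group 1 (a <= b): [(3, 3, 9), (1, 4, 7)]
  Group 2 (a > b): [(2, 11, 9)]
Optimal job order: [3, 1, 2]
Schedule:
  Job 3: M1 done at 3, M2 done at 12
  Job 1: M1 done at 7, M2 done at 19
  Job 2: M1 done at 18, M2 done at 28
Makespan = 28

28


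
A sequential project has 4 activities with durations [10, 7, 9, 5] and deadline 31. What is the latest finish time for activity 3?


LF(activity 3) = deadline - sum of successor durations
Successors: activities 4 through 4 with durations [5]
Sum of successor durations = 5
LF = 31 - 5 = 26

26


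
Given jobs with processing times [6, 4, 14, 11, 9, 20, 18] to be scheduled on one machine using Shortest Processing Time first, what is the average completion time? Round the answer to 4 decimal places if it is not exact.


Sort jobs by processing time (SPT order): [4, 6, 9, 11, 14, 18, 20]
Compute completion times sequentially:
  Job 1: processing = 4, completes at 4
  Job 2: processing = 6, completes at 10
  Job 3: processing = 9, completes at 19
  Job 4: processing = 11, completes at 30
  Job 5: processing = 14, completes at 44
  Job 6: processing = 18, completes at 62
  Job 7: processing = 20, completes at 82
Sum of completion times = 251
Average completion time = 251/7 = 35.8571

35.8571


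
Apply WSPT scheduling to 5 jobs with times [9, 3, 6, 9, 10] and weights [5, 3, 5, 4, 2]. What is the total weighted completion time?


Compute p/w ratios and sort ascending (WSPT): [(3, 3), (6, 5), (9, 5), (9, 4), (10, 2)]
Compute weighted completion times:
  Job (p=3,w=3): C=3, w*C=3*3=9
  Job (p=6,w=5): C=9, w*C=5*9=45
  Job (p=9,w=5): C=18, w*C=5*18=90
  Job (p=9,w=4): C=27, w*C=4*27=108
  Job (p=10,w=2): C=37, w*C=2*37=74
Total weighted completion time = 326

326


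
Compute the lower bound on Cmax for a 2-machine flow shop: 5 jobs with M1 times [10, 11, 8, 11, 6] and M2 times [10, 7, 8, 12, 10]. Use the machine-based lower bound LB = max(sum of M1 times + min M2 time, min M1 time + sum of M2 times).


LB1 = sum(M1 times) + min(M2 times) = 46 + 7 = 53
LB2 = min(M1 times) + sum(M2 times) = 6 + 47 = 53
Lower bound = max(LB1, LB2) = max(53, 53) = 53

53


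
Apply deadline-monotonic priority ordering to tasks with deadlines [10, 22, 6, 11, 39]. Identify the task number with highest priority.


Sort tasks by relative deadline (ascending):
  Task 3: deadline = 6
  Task 1: deadline = 10
  Task 4: deadline = 11
  Task 2: deadline = 22
  Task 5: deadline = 39
Priority order (highest first): [3, 1, 4, 2, 5]
Highest priority task = 3

3


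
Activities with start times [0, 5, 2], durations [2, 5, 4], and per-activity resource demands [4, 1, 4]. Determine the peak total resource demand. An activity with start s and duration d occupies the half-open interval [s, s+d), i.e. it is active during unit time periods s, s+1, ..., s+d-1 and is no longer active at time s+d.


Each activity i is active on [start_i, start_i + duration_i).
Compute total resource usage per time slot:
  t=0: active resources = [4], total = 4
  t=1: active resources = [4], total = 4
  t=2: active resources = [4], total = 4
  t=3: active resources = [4], total = 4
  t=4: active resources = [4], total = 4
  t=5: active resources = [1, 4], total = 5
  t=6: active resources = [1], total = 1
  t=7: active resources = [1], total = 1
  t=8: active resources = [1], total = 1
  t=9: active resources = [1], total = 1
Peak resource demand = 5

5


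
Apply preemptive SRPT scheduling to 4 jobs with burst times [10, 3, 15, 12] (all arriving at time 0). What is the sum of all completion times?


Since all jobs arrive at t=0, SRPT equals SPT ordering.
SPT order: [3, 10, 12, 15]
Completion times:
  Job 1: p=3, C=3
  Job 2: p=10, C=13
  Job 3: p=12, C=25
  Job 4: p=15, C=40
Total completion time = 3 + 13 + 25 + 40 = 81

81


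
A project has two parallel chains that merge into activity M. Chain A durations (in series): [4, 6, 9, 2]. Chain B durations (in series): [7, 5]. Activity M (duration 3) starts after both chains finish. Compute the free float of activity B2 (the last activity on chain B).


ES(B2) = sum of predecessors on chain B = 7
EF(B2) = ES + duration = 7 + 5 = 12
Successor of B2 is M. ES(M) = max(sum(A), sum(B)) = max(21, 12) = 21
Free float = ES(successor) - EF(current) = 21 - 12 = 9

9


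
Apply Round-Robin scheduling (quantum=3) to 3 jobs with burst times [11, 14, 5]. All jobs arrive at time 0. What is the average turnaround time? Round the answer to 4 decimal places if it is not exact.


Time quantum = 3
Execution trace:
  J1 runs 3 units, time = 3
  J2 runs 3 units, time = 6
  J3 runs 3 units, time = 9
  J1 runs 3 units, time = 12
  J2 runs 3 units, time = 15
  J3 runs 2 units, time = 17
  J1 runs 3 units, time = 20
  J2 runs 3 units, time = 23
  J1 runs 2 units, time = 25
  J2 runs 3 units, time = 28
  J2 runs 2 units, time = 30
Finish times: [25, 30, 17]
Average turnaround = 72/3 = 24.0

24.0


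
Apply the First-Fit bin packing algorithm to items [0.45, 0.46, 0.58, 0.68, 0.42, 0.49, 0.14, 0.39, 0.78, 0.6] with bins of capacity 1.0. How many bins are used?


Place items sequentially using First-Fit:
  Item 0.45 -> new Bin 1
  Item 0.46 -> Bin 1 (now 0.91)
  Item 0.58 -> new Bin 2
  Item 0.68 -> new Bin 3
  Item 0.42 -> Bin 2 (now 1.0)
  Item 0.49 -> new Bin 4
  Item 0.14 -> Bin 3 (now 0.82)
  Item 0.39 -> Bin 4 (now 0.88)
  Item 0.78 -> new Bin 5
  Item 0.6 -> new Bin 6
Total bins used = 6

6


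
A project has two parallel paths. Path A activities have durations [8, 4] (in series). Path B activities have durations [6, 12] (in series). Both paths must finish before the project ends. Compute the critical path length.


Path A total = 8 + 4 = 12
Path B total = 6 + 12 = 18
Critical path = longest path = max(12, 18) = 18

18


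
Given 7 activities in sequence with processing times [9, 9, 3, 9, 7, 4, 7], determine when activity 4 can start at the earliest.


Activity 4 starts after activities 1 through 3 complete.
Predecessor durations: [9, 9, 3]
ES = 9 + 9 + 3 = 21

21


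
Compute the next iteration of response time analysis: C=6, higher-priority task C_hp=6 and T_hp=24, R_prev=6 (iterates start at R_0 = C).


R_next = C + ceil(R_prev / T_hp) * C_hp
ceil(6 / 24) = ceil(0.25) = 1
Interference = 1 * 6 = 6
R_next = 6 + 6 = 12

12


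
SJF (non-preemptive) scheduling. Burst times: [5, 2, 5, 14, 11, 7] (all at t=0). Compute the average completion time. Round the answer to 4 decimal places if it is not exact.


SJF order (ascending): [2, 5, 5, 7, 11, 14]
Completion times:
  Job 1: burst=2, C=2
  Job 2: burst=5, C=7
  Job 3: burst=5, C=12
  Job 4: burst=7, C=19
  Job 5: burst=11, C=30
  Job 6: burst=14, C=44
Average completion = 114/6 = 19.0

19.0


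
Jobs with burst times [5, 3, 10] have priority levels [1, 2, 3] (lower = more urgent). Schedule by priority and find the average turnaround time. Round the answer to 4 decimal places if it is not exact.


Sort by priority (ascending = highest first):
Order: [(1, 5), (2, 3), (3, 10)]
Completion times:
  Priority 1, burst=5, C=5
  Priority 2, burst=3, C=8
  Priority 3, burst=10, C=18
Average turnaround = 31/3 = 10.3333

10.3333


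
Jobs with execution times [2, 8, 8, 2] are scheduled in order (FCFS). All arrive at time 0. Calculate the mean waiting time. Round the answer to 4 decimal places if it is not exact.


FCFS order (as given): [2, 8, 8, 2]
Waiting times:
  Job 1: wait = 0
  Job 2: wait = 2
  Job 3: wait = 10
  Job 4: wait = 18
Sum of waiting times = 30
Average waiting time = 30/4 = 7.5

7.5


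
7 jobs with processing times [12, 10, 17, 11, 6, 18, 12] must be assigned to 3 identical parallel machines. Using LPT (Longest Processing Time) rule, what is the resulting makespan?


Sort jobs in decreasing order (LPT): [18, 17, 12, 12, 11, 10, 6]
Assign each job to the least loaded machine:
  Machine 1: jobs [18, 10], load = 28
  Machine 2: jobs [17, 11], load = 28
  Machine 3: jobs [12, 12, 6], load = 30
Makespan = max load = 30

30


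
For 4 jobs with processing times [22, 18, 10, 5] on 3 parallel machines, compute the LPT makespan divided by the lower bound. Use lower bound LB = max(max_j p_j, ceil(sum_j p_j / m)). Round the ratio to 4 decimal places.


LPT order: [22, 18, 10, 5]
Machine loads after assignment: [22, 18, 15]
LPT makespan = 22
Lower bound = max(max_job, ceil(total/3)) = max(22, 19) = 22
Ratio = 22 / 22 = 1.0

1.0


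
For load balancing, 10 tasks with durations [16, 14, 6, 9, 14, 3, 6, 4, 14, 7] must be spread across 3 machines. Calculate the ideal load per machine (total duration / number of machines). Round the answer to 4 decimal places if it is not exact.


Total processing time = 16 + 14 + 6 + 9 + 14 + 3 + 6 + 4 + 14 + 7 = 93
Number of machines = 3
Ideal balanced load = 93 / 3 = 31.0

31.0


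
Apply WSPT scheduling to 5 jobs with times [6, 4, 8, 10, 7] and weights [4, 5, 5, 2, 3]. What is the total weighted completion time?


Compute p/w ratios and sort ascending (WSPT): [(4, 5), (6, 4), (8, 5), (7, 3), (10, 2)]
Compute weighted completion times:
  Job (p=4,w=5): C=4, w*C=5*4=20
  Job (p=6,w=4): C=10, w*C=4*10=40
  Job (p=8,w=5): C=18, w*C=5*18=90
  Job (p=7,w=3): C=25, w*C=3*25=75
  Job (p=10,w=2): C=35, w*C=2*35=70
Total weighted completion time = 295

295


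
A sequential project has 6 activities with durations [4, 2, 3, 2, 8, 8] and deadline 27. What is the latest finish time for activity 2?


LF(activity 2) = deadline - sum of successor durations
Successors: activities 3 through 6 with durations [3, 2, 8, 8]
Sum of successor durations = 21
LF = 27 - 21 = 6

6


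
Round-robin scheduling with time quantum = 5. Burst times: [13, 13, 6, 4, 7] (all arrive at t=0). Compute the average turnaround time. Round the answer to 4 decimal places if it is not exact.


Time quantum = 5
Execution trace:
  J1 runs 5 units, time = 5
  J2 runs 5 units, time = 10
  J3 runs 5 units, time = 15
  J4 runs 4 units, time = 19
  J5 runs 5 units, time = 24
  J1 runs 5 units, time = 29
  J2 runs 5 units, time = 34
  J3 runs 1 units, time = 35
  J5 runs 2 units, time = 37
  J1 runs 3 units, time = 40
  J2 runs 3 units, time = 43
Finish times: [40, 43, 35, 19, 37]
Average turnaround = 174/5 = 34.8

34.8
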